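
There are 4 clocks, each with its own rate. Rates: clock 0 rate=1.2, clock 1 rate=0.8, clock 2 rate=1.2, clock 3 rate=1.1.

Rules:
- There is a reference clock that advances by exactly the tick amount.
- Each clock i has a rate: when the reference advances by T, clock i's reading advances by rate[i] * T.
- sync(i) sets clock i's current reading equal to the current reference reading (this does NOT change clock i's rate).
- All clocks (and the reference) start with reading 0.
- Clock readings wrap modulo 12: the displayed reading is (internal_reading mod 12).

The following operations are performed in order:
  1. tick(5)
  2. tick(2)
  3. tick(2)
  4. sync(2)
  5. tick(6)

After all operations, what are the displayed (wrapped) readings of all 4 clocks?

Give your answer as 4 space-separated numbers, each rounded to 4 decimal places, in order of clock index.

Answer: 6.0000 0.0000 4.2000 4.5000

Derivation:
After op 1 tick(5): ref=5.0000 raw=[6.0000 4.0000 6.0000 5.5000]
After op 2 tick(2): ref=7.0000 raw=[8.4000 5.6000 8.4000 7.7000]
After op 3 tick(2): ref=9.0000 raw=[10.8000 7.2000 10.8000 9.9000]
After op 4 sync(2): ref=9.0000 raw=[10.8000 7.2000 9.0000 9.9000]
After op 5 tick(6): ref=15.0000 raw=[18.0000 12.0000 16.2000 16.5000]
Wrap final raw readings (mod 12): 18.0000 mod 12 = 6.0000; 12.0000 mod 12 = 0.0000; 16.2000 mod 12 = 4.2000; 16.5000 mod 12 = 4.5000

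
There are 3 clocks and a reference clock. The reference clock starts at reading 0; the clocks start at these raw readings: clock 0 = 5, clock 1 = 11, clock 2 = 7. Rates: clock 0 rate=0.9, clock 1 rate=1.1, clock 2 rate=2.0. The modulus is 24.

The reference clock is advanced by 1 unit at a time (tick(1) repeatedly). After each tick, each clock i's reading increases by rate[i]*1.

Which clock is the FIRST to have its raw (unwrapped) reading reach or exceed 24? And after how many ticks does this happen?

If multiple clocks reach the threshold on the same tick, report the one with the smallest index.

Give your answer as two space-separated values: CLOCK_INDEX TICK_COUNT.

clock 0: start=5, rate=0.9, needs 24-5 = 19; ticks = ceil(19/0.9) = ceil(21.1111) = 22; reading at tick 22 = 5 + 0.9*22 = 24.8000
clock 1: start=11, rate=1.1, needs 24-11 = 13; ticks = ceil(13/1.1) = ceil(11.8182) = 12; reading at tick 12 = 11 + 1.1*12 = 24.2000
clock 2: start=7, rate=2.0, needs 24-7 = 17; ticks = ceil(17/2.0) = ceil(8.5000) = 9; reading at tick 9 = 7 + 2.0*9 = 25.0000
Minimum tick count = 9; winners = [2]; smallest index = 2

Answer: 2 9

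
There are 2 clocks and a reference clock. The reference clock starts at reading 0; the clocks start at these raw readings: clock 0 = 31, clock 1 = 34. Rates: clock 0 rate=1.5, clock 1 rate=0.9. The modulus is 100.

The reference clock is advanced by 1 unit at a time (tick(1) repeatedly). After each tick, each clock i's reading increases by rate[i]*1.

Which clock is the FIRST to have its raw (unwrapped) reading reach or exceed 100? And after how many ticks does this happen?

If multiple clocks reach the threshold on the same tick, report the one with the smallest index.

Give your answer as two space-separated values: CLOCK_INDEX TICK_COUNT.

clock 0: start=31, rate=1.5, needs 100-31 = 69; ticks = ceil(69/1.5) = ceil(46.0000) = 46; reading at tick 46 = 31 + 1.5*46 = 100.0000
clock 1: start=34, rate=0.9, needs 100-34 = 66; ticks = ceil(66/0.9) = ceil(73.3333) = 74; reading at tick 74 = 34 + 0.9*74 = 100.6000
Minimum tick count = 46; winners = [0]; smallest index = 0

Answer: 0 46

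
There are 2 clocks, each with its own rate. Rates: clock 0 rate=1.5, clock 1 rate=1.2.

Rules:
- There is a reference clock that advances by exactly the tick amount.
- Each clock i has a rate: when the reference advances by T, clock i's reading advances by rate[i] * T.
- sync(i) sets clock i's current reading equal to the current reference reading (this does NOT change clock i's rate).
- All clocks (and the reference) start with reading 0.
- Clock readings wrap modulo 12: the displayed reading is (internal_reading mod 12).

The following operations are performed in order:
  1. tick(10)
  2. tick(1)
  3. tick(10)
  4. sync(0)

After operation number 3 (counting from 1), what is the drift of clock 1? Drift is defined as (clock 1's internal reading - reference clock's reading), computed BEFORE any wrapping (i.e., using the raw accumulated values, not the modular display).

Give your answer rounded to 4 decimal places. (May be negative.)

After op 1 tick(10): ref=10.0000 raw=[15.0000 12.0000]
After op 2 tick(1): ref=11.0000 raw=[16.5000 13.2000]
After op 3 tick(10): ref=21.0000 raw=[31.5000 25.2000]
Drift of clock 1 after op 3: 25.2000 - 21.0000 = 4.2000

Answer: 4.2000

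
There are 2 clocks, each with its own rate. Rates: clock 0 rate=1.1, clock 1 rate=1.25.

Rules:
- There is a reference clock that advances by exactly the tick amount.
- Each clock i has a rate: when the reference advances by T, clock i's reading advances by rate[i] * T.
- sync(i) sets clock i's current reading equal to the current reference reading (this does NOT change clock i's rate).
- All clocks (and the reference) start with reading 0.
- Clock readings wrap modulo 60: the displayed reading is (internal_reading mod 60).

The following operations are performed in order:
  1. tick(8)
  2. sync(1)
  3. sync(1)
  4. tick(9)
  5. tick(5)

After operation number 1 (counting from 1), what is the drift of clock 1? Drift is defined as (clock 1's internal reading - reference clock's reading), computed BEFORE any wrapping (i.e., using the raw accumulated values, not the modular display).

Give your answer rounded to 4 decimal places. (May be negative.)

Answer: 2.0000

Derivation:
After op 1 tick(8): ref=8.0000 raw=[8.8000 10.0000]
Drift of clock 1 after op 1: 10.0000 - 8.0000 = 2.0000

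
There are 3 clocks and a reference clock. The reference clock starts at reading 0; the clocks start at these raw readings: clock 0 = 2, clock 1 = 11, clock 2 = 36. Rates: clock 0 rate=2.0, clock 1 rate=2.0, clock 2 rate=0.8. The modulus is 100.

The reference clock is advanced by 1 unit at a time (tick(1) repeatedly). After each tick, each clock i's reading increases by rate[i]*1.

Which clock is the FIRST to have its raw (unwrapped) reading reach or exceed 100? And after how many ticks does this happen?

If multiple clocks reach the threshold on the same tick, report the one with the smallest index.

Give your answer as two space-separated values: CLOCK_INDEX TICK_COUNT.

clock 0: start=2, rate=2.0, needs 100-2 = 98; ticks = ceil(98/2.0) = ceil(49.0000) = 49; reading at tick 49 = 2 + 2.0*49 = 100.0000
clock 1: start=11, rate=2.0, needs 100-11 = 89; ticks = ceil(89/2.0) = ceil(44.5000) = 45; reading at tick 45 = 11 + 2.0*45 = 101.0000
clock 2: start=36, rate=0.8, needs 100-36 = 64; ticks = ceil(64/0.8) = ceil(80.0000) = 80; reading at tick 80 = 36 + 0.8*80 = 100.0000
Minimum tick count = 45; winners = [1]; smallest index = 1

Answer: 1 45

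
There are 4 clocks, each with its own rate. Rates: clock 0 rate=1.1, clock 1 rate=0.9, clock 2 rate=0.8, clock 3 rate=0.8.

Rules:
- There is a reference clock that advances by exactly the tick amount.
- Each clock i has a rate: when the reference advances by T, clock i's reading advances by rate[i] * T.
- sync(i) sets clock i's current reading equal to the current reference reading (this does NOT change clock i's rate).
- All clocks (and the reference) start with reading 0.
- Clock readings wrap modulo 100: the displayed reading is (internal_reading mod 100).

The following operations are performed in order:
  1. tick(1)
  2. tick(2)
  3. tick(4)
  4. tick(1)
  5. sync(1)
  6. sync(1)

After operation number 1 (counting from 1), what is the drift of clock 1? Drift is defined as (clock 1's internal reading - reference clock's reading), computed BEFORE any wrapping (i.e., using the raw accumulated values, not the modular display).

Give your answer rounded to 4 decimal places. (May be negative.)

After op 1 tick(1): ref=1.0000 raw=[1.1000 0.9000 0.8000 0.8000]
Drift of clock 1 after op 1: 0.9000 - 1.0000 = -0.1000

Answer: -0.1000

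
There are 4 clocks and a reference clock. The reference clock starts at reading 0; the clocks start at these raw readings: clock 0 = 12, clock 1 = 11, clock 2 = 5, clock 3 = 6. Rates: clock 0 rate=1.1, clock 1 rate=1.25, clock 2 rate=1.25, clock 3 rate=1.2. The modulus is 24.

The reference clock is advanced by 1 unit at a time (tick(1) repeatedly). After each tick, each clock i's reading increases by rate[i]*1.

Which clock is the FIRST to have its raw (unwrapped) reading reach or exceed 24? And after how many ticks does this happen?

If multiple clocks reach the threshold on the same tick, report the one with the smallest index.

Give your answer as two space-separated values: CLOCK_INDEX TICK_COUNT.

Answer: 0 11

Derivation:
clock 0: start=12, rate=1.1, needs 24-12 = 12; ticks = ceil(12/1.1) = ceil(10.9091) = 11; reading at tick 11 = 12 + 1.1*11 = 24.1000
clock 1: start=11, rate=1.25, needs 24-11 = 13; ticks = ceil(13/1.25) = ceil(10.4000) = 11; reading at tick 11 = 11 + 1.25*11 = 24.7500
clock 2: start=5, rate=1.25, needs 24-5 = 19; ticks = ceil(19/1.25) = ceil(15.2000) = 16; reading at tick 16 = 5 + 1.25*16 = 25.0000
clock 3: start=6, rate=1.2, needs 24-6 = 18; ticks = ceil(18/1.2) = ceil(15.0000) = 15; reading at tick 15 = 6 + 1.2*15 = 24.0000
Minimum tick count = 11; winners = [0, 1]; smallest index = 0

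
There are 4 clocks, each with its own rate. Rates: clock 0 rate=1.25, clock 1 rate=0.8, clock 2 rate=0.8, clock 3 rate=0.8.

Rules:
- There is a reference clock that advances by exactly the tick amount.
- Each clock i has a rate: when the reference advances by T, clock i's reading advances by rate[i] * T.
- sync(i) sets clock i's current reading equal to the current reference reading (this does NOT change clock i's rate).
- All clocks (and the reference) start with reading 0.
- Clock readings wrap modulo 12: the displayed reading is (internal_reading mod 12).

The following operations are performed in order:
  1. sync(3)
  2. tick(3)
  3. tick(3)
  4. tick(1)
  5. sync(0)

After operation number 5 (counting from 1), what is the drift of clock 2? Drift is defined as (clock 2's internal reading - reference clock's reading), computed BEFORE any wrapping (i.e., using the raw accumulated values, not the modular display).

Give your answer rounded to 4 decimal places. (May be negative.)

Answer: -1.4000

Derivation:
After op 1 sync(3): ref=0.0000 raw=[0.0000 0.0000 0.0000 0.0000]
After op 2 tick(3): ref=3.0000 raw=[3.7500 2.4000 2.4000 2.4000]
After op 3 tick(3): ref=6.0000 raw=[7.5000 4.8000 4.8000 4.8000]
After op 4 tick(1): ref=7.0000 raw=[8.7500 5.6000 5.6000 5.6000]
After op 5 sync(0): ref=7.0000 raw=[7.0000 5.6000 5.6000 5.6000]
Drift of clock 2 after op 5: 5.6000 - 7.0000 = -1.4000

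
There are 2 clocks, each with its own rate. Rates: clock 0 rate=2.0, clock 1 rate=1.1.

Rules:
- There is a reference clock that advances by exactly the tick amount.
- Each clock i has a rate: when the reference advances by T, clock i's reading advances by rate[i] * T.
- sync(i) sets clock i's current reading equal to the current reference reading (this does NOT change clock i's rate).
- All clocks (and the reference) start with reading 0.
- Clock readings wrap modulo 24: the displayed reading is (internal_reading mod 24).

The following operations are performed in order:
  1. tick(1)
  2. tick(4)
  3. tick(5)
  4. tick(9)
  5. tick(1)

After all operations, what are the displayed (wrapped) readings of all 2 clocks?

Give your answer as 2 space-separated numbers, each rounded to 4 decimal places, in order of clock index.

Answer: 16.0000 22.0000

Derivation:
After op 1 tick(1): ref=1.0000 raw=[2.0000 1.1000]
After op 2 tick(4): ref=5.0000 raw=[10.0000 5.5000]
After op 3 tick(5): ref=10.0000 raw=[20.0000 11.0000]
After op 4 tick(9): ref=19.0000 raw=[38.0000 20.9000]
After op 5 tick(1): ref=20.0000 raw=[40.0000 22.0000]
Wrap final raw readings (mod 24): 40.0000 mod 24 = 16.0000; 22.0000 mod 24 = 22.0000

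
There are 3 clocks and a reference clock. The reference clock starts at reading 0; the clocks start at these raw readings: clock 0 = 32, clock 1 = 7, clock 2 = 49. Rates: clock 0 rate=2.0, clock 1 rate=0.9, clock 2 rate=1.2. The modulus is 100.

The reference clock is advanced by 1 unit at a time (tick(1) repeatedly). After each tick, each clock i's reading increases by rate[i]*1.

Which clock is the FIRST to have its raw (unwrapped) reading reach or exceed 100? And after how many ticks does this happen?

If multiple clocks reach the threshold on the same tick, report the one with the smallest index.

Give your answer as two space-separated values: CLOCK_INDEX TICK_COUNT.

Answer: 0 34

Derivation:
clock 0: start=32, rate=2.0, needs 100-32 = 68; ticks = ceil(68/2.0) = ceil(34.0000) = 34; reading at tick 34 = 32 + 2.0*34 = 100.0000
clock 1: start=7, rate=0.9, needs 100-7 = 93; ticks = ceil(93/0.9) = ceil(103.3333) = 104; reading at tick 104 = 7 + 0.9*104 = 100.6000
clock 2: start=49, rate=1.2, needs 100-49 = 51; ticks = ceil(51/1.2) = ceil(42.5000) = 43; reading at tick 43 = 49 + 1.2*43 = 100.6000
Minimum tick count = 34; winners = [0]; smallest index = 0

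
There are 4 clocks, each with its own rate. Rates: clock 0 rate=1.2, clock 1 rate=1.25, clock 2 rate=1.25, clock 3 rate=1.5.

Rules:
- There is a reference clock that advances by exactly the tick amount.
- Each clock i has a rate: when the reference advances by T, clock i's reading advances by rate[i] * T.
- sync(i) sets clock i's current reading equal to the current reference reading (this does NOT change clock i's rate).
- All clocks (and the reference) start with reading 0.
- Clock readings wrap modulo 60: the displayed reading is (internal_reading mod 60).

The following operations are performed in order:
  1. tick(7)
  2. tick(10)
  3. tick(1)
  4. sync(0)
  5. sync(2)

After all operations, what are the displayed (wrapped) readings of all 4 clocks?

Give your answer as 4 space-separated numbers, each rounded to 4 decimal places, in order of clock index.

Answer: 18.0000 22.5000 18.0000 27.0000

Derivation:
After op 1 tick(7): ref=7.0000 raw=[8.4000 8.7500 8.7500 10.5000]
After op 2 tick(10): ref=17.0000 raw=[20.4000 21.2500 21.2500 25.5000]
After op 3 tick(1): ref=18.0000 raw=[21.6000 22.5000 22.5000 27.0000]
After op 4 sync(0): ref=18.0000 raw=[18.0000 22.5000 22.5000 27.0000]
After op 5 sync(2): ref=18.0000 raw=[18.0000 22.5000 18.0000 27.0000]
Wrap final raw readings (mod 60): 18.0000 mod 60 = 18.0000; 22.5000 mod 60 = 22.5000; 18.0000 mod 60 = 18.0000; 27.0000 mod 60 = 27.0000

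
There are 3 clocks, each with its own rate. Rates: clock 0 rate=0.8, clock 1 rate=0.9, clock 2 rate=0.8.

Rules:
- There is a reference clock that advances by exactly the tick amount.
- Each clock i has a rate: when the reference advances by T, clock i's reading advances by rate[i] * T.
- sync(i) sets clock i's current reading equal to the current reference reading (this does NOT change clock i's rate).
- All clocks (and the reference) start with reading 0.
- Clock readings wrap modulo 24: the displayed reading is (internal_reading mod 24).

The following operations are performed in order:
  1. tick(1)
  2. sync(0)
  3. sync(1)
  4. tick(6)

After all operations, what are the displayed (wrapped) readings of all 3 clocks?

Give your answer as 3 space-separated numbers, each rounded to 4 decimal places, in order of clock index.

Answer: 5.8000 6.4000 5.6000

Derivation:
After op 1 tick(1): ref=1.0000 raw=[0.8000 0.9000 0.8000]
After op 2 sync(0): ref=1.0000 raw=[1.0000 0.9000 0.8000]
After op 3 sync(1): ref=1.0000 raw=[1.0000 1.0000 0.8000]
After op 4 tick(6): ref=7.0000 raw=[5.8000 6.4000 5.6000]
Wrap final raw readings (mod 24): 5.8000 mod 24 = 5.8000; 6.4000 mod 24 = 6.4000; 5.6000 mod 24 = 5.6000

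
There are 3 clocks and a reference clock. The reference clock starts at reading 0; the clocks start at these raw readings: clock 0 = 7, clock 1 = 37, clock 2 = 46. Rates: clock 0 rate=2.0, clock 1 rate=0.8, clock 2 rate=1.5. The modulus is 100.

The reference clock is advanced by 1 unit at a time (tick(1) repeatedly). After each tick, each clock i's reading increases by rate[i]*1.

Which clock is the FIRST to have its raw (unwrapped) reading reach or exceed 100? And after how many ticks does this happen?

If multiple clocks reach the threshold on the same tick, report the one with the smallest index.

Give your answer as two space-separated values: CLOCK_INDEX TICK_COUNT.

Answer: 2 36

Derivation:
clock 0: start=7, rate=2.0, needs 100-7 = 93; ticks = ceil(93/2.0) = ceil(46.5000) = 47; reading at tick 47 = 7 + 2.0*47 = 101.0000
clock 1: start=37, rate=0.8, needs 100-37 = 63; ticks = ceil(63/0.8) = ceil(78.7500) = 79; reading at tick 79 = 37 + 0.8*79 = 100.2000
clock 2: start=46, rate=1.5, needs 100-46 = 54; ticks = ceil(54/1.5) = ceil(36.0000) = 36; reading at tick 36 = 46 + 1.5*36 = 100.0000
Minimum tick count = 36; winners = [2]; smallest index = 2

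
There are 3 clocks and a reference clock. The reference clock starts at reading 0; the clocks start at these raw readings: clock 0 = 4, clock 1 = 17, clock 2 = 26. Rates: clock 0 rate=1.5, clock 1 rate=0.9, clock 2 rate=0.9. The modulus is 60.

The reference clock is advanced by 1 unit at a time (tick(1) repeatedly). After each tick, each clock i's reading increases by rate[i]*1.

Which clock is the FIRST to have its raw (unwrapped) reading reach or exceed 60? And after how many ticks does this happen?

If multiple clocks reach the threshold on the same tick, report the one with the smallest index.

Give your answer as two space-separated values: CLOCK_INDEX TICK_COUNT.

Answer: 0 38

Derivation:
clock 0: start=4, rate=1.5, needs 60-4 = 56; ticks = ceil(56/1.5) = ceil(37.3333) = 38; reading at tick 38 = 4 + 1.5*38 = 61.0000
clock 1: start=17, rate=0.9, needs 60-17 = 43; ticks = ceil(43/0.9) = ceil(47.7778) = 48; reading at tick 48 = 17 + 0.9*48 = 60.2000
clock 2: start=26, rate=0.9, needs 60-26 = 34; ticks = ceil(34/0.9) = ceil(37.7778) = 38; reading at tick 38 = 26 + 0.9*38 = 60.2000
Minimum tick count = 38; winners = [0, 2]; smallest index = 0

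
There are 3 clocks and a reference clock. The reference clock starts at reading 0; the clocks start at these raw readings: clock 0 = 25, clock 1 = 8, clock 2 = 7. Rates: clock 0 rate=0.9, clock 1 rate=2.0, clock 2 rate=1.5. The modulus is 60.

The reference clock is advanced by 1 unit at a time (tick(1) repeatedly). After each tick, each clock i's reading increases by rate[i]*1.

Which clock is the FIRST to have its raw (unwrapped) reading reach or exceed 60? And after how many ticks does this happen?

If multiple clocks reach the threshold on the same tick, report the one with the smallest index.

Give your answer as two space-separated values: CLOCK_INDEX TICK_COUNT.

Answer: 1 26

Derivation:
clock 0: start=25, rate=0.9, needs 60-25 = 35; ticks = ceil(35/0.9) = ceil(38.8889) = 39; reading at tick 39 = 25 + 0.9*39 = 60.1000
clock 1: start=8, rate=2.0, needs 60-8 = 52; ticks = ceil(52/2.0) = ceil(26.0000) = 26; reading at tick 26 = 8 + 2.0*26 = 60.0000
clock 2: start=7, rate=1.5, needs 60-7 = 53; ticks = ceil(53/1.5) = ceil(35.3333) = 36; reading at tick 36 = 7 + 1.5*36 = 61.0000
Minimum tick count = 26; winners = [1]; smallest index = 1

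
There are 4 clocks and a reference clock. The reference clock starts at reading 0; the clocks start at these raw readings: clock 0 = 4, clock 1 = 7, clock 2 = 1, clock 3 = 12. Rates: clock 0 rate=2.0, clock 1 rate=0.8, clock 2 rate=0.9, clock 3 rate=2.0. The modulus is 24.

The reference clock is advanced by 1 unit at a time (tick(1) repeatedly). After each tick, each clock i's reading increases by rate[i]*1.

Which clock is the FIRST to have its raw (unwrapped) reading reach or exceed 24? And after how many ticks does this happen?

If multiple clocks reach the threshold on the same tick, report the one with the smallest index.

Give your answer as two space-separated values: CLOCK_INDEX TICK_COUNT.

Answer: 3 6

Derivation:
clock 0: start=4, rate=2.0, needs 24-4 = 20; ticks = ceil(20/2.0) = ceil(10.0000) = 10; reading at tick 10 = 4 + 2.0*10 = 24.0000
clock 1: start=7, rate=0.8, needs 24-7 = 17; ticks = ceil(17/0.8) = ceil(21.2500) = 22; reading at tick 22 = 7 + 0.8*22 = 24.6000
clock 2: start=1, rate=0.9, needs 24-1 = 23; ticks = ceil(23/0.9) = ceil(25.5556) = 26; reading at tick 26 = 1 + 0.9*26 = 24.4000
clock 3: start=12, rate=2.0, needs 24-12 = 12; ticks = ceil(12/2.0) = ceil(6.0000) = 6; reading at tick 6 = 12 + 2.0*6 = 24.0000
Minimum tick count = 6; winners = [3]; smallest index = 3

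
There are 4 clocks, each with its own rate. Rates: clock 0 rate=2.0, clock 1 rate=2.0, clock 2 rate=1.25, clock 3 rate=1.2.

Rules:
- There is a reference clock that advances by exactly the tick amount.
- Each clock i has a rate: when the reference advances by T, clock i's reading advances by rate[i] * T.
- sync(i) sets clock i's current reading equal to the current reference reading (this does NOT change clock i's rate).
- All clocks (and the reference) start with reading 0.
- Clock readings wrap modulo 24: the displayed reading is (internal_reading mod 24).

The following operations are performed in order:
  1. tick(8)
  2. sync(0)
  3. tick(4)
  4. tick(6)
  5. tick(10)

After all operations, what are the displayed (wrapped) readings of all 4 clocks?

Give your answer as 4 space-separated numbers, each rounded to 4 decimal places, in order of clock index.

Answer: 0.0000 8.0000 11.0000 9.6000

Derivation:
After op 1 tick(8): ref=8.0000 raw=[16.0000 16.0000 10.0000 9.6000]
After op 2 sync(0): ref=8.0000 raw=[8.0000 16.0000 10.0000 9.6000]
After op 3 tick(4): ref=12.0000 raw=[16.0000 24.0000 15.0000 14.4000]
After op 4 tick(6): ref=18.0000 raw=[28.0000 36.0000 22.5000 21.6000]
After op 5 tick(10): ref=28.0000 raw=[48.0000 56.0000 35.0000 33.6000]
Wrap final raw readings (mod 24): 48.0000 mod 24 = 0.0000; 56.0000 mod 24 = 8.0000; 35.0000 mod 24 = 11.0000; 33.6000 mod 24 = 9.6000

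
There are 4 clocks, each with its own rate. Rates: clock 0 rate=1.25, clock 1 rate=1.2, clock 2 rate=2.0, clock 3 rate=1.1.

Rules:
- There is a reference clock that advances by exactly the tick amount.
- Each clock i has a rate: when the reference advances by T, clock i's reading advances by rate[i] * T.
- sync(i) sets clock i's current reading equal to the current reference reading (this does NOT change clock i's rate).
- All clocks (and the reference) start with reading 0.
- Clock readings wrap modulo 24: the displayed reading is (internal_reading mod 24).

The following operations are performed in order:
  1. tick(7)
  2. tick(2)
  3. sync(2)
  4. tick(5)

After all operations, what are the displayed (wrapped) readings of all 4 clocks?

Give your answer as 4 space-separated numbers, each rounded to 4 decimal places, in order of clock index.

Answer: 17.5000 16.8000 19.0000 15.4000

Derivation:
After op 1 tick(7): ref=7.0000 raw=[8.7500 8.4000 14.0000 7.7000]
After op 2 tick(2): ref=9.0000 raw=[11.2500 10.8000 18.0000 9.9000]
After op 3 sync(2): ref=9.0000 raw=[11.2500 10.8000 9.0000 9.9000]
After op 4 tick(5): ref=14.0000 raw=[17.5000 16.8000 19.0000 15.4000]
Wrap final raw readings (mod 24): 17.5000 mod 24 = 17.5000; 16.8000 mod 24 = 16.8000; 19.0000 mod 24 = 19.0000; 15.4000 mod 24 = 15.4000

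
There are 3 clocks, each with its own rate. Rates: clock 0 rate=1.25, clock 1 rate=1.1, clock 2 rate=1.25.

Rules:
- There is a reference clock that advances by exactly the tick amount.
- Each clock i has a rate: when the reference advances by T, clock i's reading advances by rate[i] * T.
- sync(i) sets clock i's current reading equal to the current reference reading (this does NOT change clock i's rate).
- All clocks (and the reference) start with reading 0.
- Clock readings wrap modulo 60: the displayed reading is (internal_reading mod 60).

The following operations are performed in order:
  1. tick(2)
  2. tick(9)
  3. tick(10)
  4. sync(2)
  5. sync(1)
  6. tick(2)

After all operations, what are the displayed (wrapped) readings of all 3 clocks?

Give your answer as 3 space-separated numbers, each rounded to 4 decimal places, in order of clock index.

Answer: 28.7500 23.2000 23.5000

Derivation:
After op 1 tick(2): ref=2.0000 raw=[2.5000 2.2000 2.5000]
After op 2 tick(9): ref=11.0000 raw=[13.7500 12.1000 13.7500]
After op 3 tick(10): ref=21.0000 raw=[26.2500 23.1000 26.2500]
After op 4 sync(2): ref=21.0000 raw=[26.2500 23.1000 21.0000]
After op 5 sync(1): ref=21.0000 raw=[26.2500 21.0000 21.0000]
After op 6 tick(2): ref=23.0000 raw=[28.7500 23.2000 23.5000]
Wrap final raw readings (mod 60): 28.7500 mod 60 = 28.7500; 23.2000 mod 60 = 23.2000; 23.5000 mod 60 = 23.5000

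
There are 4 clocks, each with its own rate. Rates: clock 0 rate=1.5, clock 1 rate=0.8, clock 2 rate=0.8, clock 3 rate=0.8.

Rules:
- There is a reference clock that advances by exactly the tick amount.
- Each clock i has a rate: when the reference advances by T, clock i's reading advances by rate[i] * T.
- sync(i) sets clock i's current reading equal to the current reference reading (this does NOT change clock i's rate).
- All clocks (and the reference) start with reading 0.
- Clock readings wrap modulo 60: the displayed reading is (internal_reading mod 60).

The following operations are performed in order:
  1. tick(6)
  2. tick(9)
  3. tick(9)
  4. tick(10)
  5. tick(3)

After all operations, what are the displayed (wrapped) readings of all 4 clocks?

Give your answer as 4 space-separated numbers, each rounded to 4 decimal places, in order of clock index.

Answer: 55.5000 29.6000 29.6000 29.6000

Derivation:
After op 1 tick(6): ref=6.0000 raw=[9.0000 4.8000 4.8000 4.8000]
After op 2 tick(9): ref=15.0000 raw=[22.5000 12.0000 12.0000 12.0000]
After op 3 tick(9): ref=24.0000 raw=[36.0000 19.2000 19.2000 19.2000]
After op 4 tick(10): ref=34.0000 raw=[51.0000 27.2000 27.2000 27.2000]
After op 5 tick(3): ref=37.0000 raw=[55.5000 29.6000 29.6000 29.6000]
Wrap final raw readings (mod 60): 55.5000 mod 60 = 55.5000; 29.6000 mod 60 = 29.6000; 29.6000 mod 60 = 29.6000; 29.6000 mod 60 = 29.6000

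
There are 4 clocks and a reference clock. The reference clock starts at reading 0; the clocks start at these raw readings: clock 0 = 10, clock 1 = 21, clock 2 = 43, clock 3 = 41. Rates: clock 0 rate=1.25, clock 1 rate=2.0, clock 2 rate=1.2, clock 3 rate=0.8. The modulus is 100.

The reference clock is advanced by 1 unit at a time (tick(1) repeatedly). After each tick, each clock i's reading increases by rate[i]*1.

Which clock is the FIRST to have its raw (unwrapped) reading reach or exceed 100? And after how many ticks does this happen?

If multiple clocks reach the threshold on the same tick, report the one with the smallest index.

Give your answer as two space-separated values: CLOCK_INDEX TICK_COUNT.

Answer: 1 40

Derivation:
clock 0: start=10, rate=1.25, needs 100-10 = 90; ticks = ceil(90/1.25) = ceil(72.0000) = 72; reading at tick 72 = 10 + 1.25*72 = 100.0000
clock 1: start=21, rate=2.0, needs 100-21 = 79; ticks = ceil(79/2.0) = ceil(39.5000) = 40; reading at tick 40 = 21 + 2.0*40 = 101.0000
clock 2: start=43, rate=1.2, needs 100-43 = 57; ticks = ceil(57/1.2) = ceil(47.5000) = 48; reading at tick 48 = 43 + 1.2*48 = 100.6000
clock 3: start=41, rate=0.8, needs 100-41 = 59; ticks = ceil(59/0.8) = ceil(73.7500) = 74; reading at tick 74 = 41 + 0.8*74 = 100.2000
Minimum tick count = 40; winners = [1]; smallest index = 1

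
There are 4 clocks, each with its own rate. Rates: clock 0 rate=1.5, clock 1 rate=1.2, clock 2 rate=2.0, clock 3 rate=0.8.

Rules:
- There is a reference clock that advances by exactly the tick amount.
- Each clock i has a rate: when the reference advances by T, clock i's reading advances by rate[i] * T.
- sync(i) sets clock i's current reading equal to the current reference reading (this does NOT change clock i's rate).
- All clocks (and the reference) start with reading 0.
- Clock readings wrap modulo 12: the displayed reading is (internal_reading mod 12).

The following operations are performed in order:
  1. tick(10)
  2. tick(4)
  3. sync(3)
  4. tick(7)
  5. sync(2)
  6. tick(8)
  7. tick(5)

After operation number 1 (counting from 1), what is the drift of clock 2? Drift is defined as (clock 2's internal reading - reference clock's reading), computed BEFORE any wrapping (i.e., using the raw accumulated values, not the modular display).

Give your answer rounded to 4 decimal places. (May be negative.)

Answer: 10.0000

Derivation:
After op 1 tick(10): ref=10.0000 raw=[15.0000 12.0000 20.0000 8.0000]
Drift of clock 2 after op 1: 20.0000 - 10.0000 = 10.0000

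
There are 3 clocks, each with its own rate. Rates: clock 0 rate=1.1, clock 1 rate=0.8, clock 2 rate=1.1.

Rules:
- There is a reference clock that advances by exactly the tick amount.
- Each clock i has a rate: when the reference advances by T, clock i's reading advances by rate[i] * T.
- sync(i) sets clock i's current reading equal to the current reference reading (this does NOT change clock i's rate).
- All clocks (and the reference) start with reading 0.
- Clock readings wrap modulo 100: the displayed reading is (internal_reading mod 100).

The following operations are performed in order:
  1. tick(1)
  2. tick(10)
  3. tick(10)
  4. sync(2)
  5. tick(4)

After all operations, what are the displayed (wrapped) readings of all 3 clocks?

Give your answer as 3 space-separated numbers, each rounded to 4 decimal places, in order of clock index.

After op 1 tick(1): ref=1.0000 raw=[1.1000 0.8000 1.1000]
After op 2 tick(10): ref=11.0000 raw=[12.1000 8.8000 12.1000]
After op 3 tick(10): ref=21.0000 raw=[23.1000 16.8000 23.1000]
After op 4 sync(2): ref=21.0000 raw=[23.1000 16.8000 21.0000]
After op 5 tick(4): ref=25.0000 raw=[27.5000 20.0000 25.4000]
Wrap final raw readings (mod 100): 27.5000 mod 100 = 27.5000; 20.0000 mod 100 = 20.0000; 25.4000 mod 100 = 25.4000

Answer: 27.5000 20.0000 25.4000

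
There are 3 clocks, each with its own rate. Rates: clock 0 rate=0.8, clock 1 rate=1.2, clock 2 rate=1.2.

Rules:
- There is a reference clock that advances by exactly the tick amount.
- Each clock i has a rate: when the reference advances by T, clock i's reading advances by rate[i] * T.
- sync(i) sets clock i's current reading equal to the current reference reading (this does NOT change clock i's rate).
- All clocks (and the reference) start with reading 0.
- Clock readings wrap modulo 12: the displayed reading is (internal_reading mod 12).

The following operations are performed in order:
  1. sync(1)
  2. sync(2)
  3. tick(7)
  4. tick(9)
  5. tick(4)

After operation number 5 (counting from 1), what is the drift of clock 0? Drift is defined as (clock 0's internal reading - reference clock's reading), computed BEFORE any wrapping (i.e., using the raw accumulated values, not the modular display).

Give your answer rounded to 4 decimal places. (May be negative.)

Answer: -4.0000

Derivation:
After op 1 sync(1): ref=0.0000 raw=[0.0000 0.0000 0.0000]
After op 2 sync(2): ref=0.0000 raw=[0.0000 0.0000 0.0000]
After op 3 tick(7): ref=7.0000 raw=[5.6000 8.4000 8.4000]
After op 4 tick(9): ref=16.0000 raw=[12.8000 19.2000 19.2000]
After op 5 tick(4): ref=20.0000 raw=[16.0000 24.0000 24.0000]
Drift of clock 0 after op 5: 16.0000 - 20.0000 = -4.0000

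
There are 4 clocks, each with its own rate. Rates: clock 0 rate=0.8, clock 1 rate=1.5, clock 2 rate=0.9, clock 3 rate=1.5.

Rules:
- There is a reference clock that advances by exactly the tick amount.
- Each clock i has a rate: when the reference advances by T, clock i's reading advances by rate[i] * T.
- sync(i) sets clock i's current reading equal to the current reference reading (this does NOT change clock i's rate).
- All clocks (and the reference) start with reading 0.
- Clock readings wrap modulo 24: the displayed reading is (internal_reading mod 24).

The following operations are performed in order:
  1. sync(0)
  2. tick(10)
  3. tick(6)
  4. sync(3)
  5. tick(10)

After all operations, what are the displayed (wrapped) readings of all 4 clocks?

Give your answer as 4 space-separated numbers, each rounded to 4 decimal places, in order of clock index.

After op 1 sync(0): ref=0.0000 raw=[0.0000 0.0000 0.0000 0.0000]
After op 2 tick(10): ref=10.0000 raw=[8.0000 15.0000 9.0000 15.0000]
After op 3 tick(6): ref=16.0000 raw=[12.8000 24.0000 14.4000 24.0000]
After op 4 sync(3): ref=16.0000 raw=[12.8000 24.0000 14.4000 16.0000]
After op 5 tick(10): ref=26.0000 raw=[20.8000 39.0000 23.4000 31.0000]
Wrap final raw readings (mod 24): 20.8000 mod 24 = 20.8000; 39.0000 mod 24 = 15.0000; 23.4000 mod 24 = 23.4000; 31.0000 mod 24 = 7.0000

Answer: 20.8000 15.0000 23.4000 7.0000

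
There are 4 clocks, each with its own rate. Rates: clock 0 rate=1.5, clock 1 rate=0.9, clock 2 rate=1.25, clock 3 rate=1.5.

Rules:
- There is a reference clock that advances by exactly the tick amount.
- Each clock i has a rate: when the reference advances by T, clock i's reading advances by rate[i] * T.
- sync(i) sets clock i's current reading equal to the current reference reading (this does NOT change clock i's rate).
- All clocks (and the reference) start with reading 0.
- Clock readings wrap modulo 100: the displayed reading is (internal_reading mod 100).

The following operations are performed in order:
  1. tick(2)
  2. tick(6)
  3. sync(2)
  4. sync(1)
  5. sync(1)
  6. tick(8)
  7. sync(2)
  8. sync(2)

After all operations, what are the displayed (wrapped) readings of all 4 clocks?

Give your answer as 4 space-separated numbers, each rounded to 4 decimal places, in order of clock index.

After op 1 tick(2): ref=2.0000 raw=[3.0000 1.8000 2.5000 3.0000]
After op 2 tick(6): ref=8.0000 raw=[12.0000 7.2000 10.0000 12.0000]
After op 3 sync(2): ref=8.0000 raw=[12.0000 7.2000 8.0000 12.0000]
After op 4 sync(1): ref=8.0000 raw=[12.0000 8.0000 8.0000 12.0000]
After op 5 sync(1): ref=8.0000 raw=[12.0000 8.0000 8.0000 12.0000]
After op 6 tick(8): ref=16.0000 raw=[24.0000 15.2000 18.0000 24.0000]
After op 7 sync(2): ref=16.0000 raw=[24.0000 15.2000 16.0000 24.0000]
After op 8 sync(2): ref=16.0000 raw=[24.0000 15.2000 16.0000 24.0000]
Wrap final raw readings (mod 100): 24.0000 mod 100 = 24.0000; 15.2000 mod 100 = 15.2000; 16.0000 mod 100 = 16.0000; 24.0000 mod 100 = 24.0000

Answer: 24.0000 15.2000 16.0000 24.0000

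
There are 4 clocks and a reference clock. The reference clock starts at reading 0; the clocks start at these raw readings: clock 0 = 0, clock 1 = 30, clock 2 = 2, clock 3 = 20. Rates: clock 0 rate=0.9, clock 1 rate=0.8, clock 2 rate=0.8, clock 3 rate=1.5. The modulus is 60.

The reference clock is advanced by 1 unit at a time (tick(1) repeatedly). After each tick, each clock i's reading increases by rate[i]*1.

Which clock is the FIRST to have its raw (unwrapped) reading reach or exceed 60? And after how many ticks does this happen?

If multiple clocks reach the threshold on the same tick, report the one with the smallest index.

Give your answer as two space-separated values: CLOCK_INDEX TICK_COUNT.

clock 0: start=0, rate=0.9, needs 60-0 = 60; ticks = ceil(60/0.9) = ceil(66.6667) = 67; reading at tick 67 = 0 + 0.9*67 = 60.3000
clock 1: start=30, rate=0.8, needs 60-30 = 30; ticks = ceil(30/0.8) = ceil(37.5000) = 38; reading at tick 38 = 30 + 0.8*38 = 60.4000
clock 2: start=2, rate=0.8, needs 60-2 = 58; ticks = ceil(58/0.8) = ceil(72.5000) = 73; reading at tick 73 = 2 + 0.8*73 = 60.4000
clock 3: start=20, rate=1.5, needs 60-20 = 40; ticks = ceil(40/1.5) = ceil(26.6667) = 27; reading at tick 27 = 20 + 1.5*27 = 60.5000
Minimum tick count = 27; winners = [3]; smallest index = 3

Answer: 3 27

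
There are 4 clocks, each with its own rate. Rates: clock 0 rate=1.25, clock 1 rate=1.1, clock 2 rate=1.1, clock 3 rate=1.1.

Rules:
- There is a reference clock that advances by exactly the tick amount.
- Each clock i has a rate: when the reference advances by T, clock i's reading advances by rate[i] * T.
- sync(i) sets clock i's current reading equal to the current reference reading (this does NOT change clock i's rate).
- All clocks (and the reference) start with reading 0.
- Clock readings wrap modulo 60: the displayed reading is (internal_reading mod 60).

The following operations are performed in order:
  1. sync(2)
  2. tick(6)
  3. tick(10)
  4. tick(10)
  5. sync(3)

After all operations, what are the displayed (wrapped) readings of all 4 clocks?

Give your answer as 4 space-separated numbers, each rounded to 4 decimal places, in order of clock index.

Answer: 32.5000 28.6000 28.6000 26.0000

Derivation:
After op 1 sync(2): ref=0.0000 raw=[0.0000 0.0000 0.0000 0.0000]
After op 2 tick(6): ref=6.0000 raw=[7.5000 6.6000 6.6000 6.6000]
After op 3 tick(10): ref=16.0000 raw=[20.0000 17.6000 17.6000 17.6000]
After op 4 tick(10): ref=26.0000 raw=[32.5000 28.6000 28.6000 28.6000]
After op 5 sync(3): ref=26.0000 raw=[32.5000 28.6000 28.6000 26.0000]
Wrap final raw readings (mod 60): 32.5000 mod 60 = 32.5000; 28.6000 mod 60 = 28.6000; 28.6000 mod 60 = 28.6000; 26.0000 mod 60 = 26.0000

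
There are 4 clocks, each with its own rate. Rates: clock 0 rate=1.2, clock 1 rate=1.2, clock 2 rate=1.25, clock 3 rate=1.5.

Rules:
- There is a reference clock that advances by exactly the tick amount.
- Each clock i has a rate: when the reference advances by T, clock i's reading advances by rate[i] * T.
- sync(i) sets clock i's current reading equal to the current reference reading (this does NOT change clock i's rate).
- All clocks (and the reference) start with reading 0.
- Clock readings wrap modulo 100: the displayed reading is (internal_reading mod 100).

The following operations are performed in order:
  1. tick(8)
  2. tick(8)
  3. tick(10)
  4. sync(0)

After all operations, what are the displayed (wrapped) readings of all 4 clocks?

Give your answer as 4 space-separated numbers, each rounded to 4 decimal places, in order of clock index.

Answer: 26.0000 31.2000 32.5000 39.0000

Derivation:
After op 1 tick(8): ref=8.0000 raw=[9.6000 9.6000 10.0000 12.0000]
After op 2 tick(8): ref=16.0000 raw=[19.2000 19.2000 20.0000 24.0000]
After op 3 tick(10): ref=26.0000 raw=[31.2000 31.2000 32.5000 39.0000]
After op 4 sync(0): ref=26.0000 raw=[26.0000 31.2000 32.5000 39.0000]
Wrap final raw readings (mod 100): 26.0000 mod 100 = 26.0000; 31.2000 mod 100 = 31.2000; 32.5000 mod 100 = 32.5000; 39.0000 mod 100 = 39.0000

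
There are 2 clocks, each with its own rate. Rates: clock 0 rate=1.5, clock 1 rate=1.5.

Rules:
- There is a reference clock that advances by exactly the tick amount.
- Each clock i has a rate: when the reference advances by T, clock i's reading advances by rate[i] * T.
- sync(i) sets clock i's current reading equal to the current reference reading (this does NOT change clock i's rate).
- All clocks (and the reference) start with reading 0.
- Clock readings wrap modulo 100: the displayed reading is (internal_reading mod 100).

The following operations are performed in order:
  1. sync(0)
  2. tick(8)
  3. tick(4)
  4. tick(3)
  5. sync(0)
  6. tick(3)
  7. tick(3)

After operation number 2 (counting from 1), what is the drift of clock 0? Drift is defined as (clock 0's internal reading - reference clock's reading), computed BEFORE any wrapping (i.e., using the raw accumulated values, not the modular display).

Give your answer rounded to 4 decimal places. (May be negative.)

After op 1 sync(0): ref=0.0000 raw=[0.0000 0.0000]
After op 2 tick(8): ref=8.0000 raw=[12.0000 12.0000]
Drift of clock 0 after op 2: 12.0000 - 8.0000 = 4.0000

Answer: 4.0000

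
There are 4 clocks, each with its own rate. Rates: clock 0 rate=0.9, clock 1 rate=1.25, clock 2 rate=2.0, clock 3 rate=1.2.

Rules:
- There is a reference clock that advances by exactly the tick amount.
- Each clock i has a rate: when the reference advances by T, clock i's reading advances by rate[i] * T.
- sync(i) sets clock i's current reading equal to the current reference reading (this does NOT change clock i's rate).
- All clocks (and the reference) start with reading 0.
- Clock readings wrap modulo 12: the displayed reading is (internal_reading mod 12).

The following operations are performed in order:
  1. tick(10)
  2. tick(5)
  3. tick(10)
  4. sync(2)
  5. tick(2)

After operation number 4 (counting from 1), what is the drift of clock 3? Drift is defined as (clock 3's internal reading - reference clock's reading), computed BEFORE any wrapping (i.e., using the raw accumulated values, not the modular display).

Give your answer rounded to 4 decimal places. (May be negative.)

Answer: 5.0000

Derivation:
After op 1 tick(10): ref=10.0000 raw=[9.0000 12.5000 20.0000 12.0000]
After op 2 tick(5): ref=15.0000 raw=[13.5000 18.7500 30.0000 18.0000]
After op 3 tick(10): ref=25.0000 raw=[22.5000 31.2500 50.0000 30.0000]
After op 4 sync(2): ref=25.0000 raw=[22.5000 31.2500 25.0000 30.0000]
Drift of clock 3 after op 4: 30.0000 - 25.0000 = 5.0000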